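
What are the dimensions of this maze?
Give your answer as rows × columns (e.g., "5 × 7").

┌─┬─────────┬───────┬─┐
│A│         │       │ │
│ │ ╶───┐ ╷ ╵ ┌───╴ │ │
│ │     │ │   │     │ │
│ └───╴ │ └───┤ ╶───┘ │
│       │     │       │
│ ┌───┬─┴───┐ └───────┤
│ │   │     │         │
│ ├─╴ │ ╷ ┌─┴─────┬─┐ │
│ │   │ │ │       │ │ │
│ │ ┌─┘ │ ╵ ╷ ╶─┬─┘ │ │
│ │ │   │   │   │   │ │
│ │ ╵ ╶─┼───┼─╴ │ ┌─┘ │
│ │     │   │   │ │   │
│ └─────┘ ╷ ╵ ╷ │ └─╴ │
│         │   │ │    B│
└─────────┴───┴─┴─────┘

Counting the maze dimensions:
Rows (vertical): 8
Columns (horizontal): 11
Dimensions: 8 × 11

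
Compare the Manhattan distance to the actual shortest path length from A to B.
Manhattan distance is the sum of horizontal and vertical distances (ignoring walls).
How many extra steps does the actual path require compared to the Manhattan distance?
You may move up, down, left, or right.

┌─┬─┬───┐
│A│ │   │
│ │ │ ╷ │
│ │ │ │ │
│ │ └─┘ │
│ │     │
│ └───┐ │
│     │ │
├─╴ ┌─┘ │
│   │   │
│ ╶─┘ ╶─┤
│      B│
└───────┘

Manhattan distance: |5 - 0| + |3 - 0| = 8
Actual path length: 10
Extra steps: 10 - 8 = 2

Solution:

┌─┬─┬───┐
│A│ │   │
│ │ │ ╷ │
│↓│ │ │ │
│ │ └─┘ │
│↓│     │
│ └───┐ │
│↳ ↓  │ │
├─╴ ┌─┘ │
│↓ ↲│   │
│ ╶─┘ ╶─┤
│↳ → → B│
└───────┘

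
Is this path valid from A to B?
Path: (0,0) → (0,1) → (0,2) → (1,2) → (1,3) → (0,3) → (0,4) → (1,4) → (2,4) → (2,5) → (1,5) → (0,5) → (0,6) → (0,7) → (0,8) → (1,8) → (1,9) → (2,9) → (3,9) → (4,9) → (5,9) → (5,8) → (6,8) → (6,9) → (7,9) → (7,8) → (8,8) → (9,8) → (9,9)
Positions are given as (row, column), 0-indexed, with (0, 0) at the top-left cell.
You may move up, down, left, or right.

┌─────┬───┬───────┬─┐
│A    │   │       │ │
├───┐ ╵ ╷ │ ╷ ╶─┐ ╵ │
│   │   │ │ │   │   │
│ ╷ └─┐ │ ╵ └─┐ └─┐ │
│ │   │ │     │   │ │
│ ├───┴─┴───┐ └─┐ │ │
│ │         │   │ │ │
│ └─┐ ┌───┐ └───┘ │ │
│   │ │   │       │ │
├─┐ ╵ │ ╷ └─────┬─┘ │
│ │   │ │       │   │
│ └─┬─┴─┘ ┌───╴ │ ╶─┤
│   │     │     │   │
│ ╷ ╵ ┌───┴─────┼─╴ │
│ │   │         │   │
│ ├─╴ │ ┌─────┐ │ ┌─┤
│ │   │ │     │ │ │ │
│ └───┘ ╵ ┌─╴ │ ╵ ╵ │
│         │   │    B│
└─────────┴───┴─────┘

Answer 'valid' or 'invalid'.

Checking path validity:
Result: All consecutive moves are passable.

valid

Correct solution:

┌─────┬───┬───────┬─┐
│A → ↓│↱ ↓│↱ → → ↓│ │
├───┐ ╵ ╷ │ ╷ ╶─┐ ╵ │
│   │↳ ↑│↓│↑│   │↳ ↓│
│ ╷ └─┐ │ ╵ └─┐ └─┐ │
│ │   │ │↳ ↑  │   │↓│
│ ├───┴─┴───┐ └─┐ │ │
│ │         │   │ │↓│
│ └─┐ ┌───┐ └───┘ │ │
│   │ │   │       │↓│
├─┐ ╵ │ ╷ └─────┬─┘ │
│ │   │ │       │↓ ↲│
│ └─┬─┴─┘ ┌───╴ │ ╶─┤
│   │     │     │↳ ↓│
│ ╷ ╵ ┌───┴─────┼─╴ │
│ │   │         │↓ ↲│
│ ├─╴ │ ┌─────┐ │ ┌─┤
│ │   │ │     │ │↓│ │
│ └───┘ ╵ ┌─╴ │ ╵ ╵ │
│         │   │  ↳ B│
└─────────┴───┴─────┘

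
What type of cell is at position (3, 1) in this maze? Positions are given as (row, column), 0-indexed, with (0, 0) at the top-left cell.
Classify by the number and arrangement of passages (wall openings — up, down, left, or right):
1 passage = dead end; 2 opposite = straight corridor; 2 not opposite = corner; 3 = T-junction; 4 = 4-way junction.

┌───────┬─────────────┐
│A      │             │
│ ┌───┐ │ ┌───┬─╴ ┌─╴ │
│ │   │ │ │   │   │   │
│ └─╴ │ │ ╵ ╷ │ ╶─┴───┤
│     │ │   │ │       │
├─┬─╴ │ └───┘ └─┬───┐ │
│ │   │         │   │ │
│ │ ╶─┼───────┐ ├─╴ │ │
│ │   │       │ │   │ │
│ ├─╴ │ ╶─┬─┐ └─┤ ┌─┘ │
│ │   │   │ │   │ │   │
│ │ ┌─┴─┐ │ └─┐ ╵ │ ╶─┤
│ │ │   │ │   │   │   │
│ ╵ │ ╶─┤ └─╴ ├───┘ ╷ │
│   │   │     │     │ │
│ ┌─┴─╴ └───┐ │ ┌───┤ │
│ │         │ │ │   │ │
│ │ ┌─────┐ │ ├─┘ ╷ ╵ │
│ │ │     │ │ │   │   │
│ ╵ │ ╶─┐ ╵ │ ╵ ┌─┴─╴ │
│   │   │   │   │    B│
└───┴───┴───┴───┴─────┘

Checking cell at (3, 1):
Number of passages: 2
Cell type: corner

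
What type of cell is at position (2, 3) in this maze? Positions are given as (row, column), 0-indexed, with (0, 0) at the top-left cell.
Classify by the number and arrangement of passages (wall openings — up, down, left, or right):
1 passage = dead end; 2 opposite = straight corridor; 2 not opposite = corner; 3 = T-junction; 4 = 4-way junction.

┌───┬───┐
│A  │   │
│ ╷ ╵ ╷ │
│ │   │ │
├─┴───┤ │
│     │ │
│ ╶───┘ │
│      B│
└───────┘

Checking cell at (2, 3):
Number of passages: 2
Cell type: straight corridor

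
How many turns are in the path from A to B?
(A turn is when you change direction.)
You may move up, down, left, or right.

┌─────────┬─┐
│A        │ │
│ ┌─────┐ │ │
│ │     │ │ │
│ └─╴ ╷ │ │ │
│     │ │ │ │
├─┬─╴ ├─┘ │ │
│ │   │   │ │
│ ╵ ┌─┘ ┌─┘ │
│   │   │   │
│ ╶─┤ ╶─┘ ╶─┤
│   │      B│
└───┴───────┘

Directions: right, right, right, right, down, down, down, left, down, left, down, right, right, right
Number of turns: 6

Solution:

┌─────────┬─┐
│A → → → ↓│ │
│ ┌─────┐ │ │
│ │     │↓│ │
│ └─╴ ╷ │ │ │
│     │ │↓│ │
├─┬─╴ ├─┘ │ │
│ │   │↓ ↲│ │
│ ╵ ┌─┘ ┌─┘ │
│   │↓ ↲│   │
│ ╶─┤ ╶─┘ ╶─┤
│   │↳ → → B│
└───┴───────┘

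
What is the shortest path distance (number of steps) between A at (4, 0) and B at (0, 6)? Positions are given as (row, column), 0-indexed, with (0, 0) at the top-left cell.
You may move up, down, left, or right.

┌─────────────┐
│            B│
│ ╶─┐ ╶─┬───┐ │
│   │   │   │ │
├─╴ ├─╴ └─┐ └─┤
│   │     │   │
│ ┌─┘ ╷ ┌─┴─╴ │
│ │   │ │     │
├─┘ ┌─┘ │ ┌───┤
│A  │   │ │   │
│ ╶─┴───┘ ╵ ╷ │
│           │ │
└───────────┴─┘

Finding path from (4, 0) to (0, 6):
Path: (4,0) → (4,1) → (3,1) → (3,2) → (2,2) → (2,3) → (1,3) → (1,2) → (0,2) → (0,3) → (0,4) → (0,5) → (0,6)
Distance: 12 steps

Solution:

┌─────────────┐
│    ↱ → → → B│
│ ╶─┐ ╶─┬───┐ │
│   │↑ ↰│   │ │
├─╴ ├─╴ └─┐ └─┤
│   │↱ ↑  │   │
│ ┌─┘ ╷ ┌─┴─╴ │
│ │↱ ↑│ │     │
├─┘ ┌─┘ │ ┌───┤
│A ↑│   │ │   │
│ ╶─┴───┘ ╵ ╷ │
│           │ │
└───────────┴─┘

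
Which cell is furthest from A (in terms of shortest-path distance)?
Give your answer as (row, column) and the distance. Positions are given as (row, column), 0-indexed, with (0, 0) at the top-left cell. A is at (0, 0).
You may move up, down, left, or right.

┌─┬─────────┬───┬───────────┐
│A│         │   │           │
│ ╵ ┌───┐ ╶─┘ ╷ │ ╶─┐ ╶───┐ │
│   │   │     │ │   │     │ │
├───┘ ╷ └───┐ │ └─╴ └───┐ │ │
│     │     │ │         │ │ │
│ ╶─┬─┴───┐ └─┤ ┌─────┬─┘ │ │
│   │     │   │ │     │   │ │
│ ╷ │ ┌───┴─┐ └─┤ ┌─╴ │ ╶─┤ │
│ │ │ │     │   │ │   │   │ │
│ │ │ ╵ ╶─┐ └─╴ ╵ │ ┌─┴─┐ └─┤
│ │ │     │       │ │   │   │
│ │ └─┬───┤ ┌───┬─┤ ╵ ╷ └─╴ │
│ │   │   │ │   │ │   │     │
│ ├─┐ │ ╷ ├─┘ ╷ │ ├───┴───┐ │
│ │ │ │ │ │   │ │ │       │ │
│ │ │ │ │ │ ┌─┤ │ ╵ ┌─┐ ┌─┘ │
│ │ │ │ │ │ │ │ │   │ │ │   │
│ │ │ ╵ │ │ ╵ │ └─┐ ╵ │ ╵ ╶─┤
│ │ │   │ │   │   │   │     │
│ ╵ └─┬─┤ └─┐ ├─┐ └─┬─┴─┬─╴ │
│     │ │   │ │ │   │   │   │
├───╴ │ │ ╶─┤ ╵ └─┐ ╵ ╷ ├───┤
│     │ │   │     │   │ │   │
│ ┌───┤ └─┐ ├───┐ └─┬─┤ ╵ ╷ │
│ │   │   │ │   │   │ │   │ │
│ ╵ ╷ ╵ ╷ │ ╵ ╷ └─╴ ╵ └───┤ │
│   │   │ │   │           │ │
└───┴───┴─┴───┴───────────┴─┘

Computing BFS distances from A to all cells:
Furthest cell: (13, 13)
Distance: 116 steps

Path from A to the furthest cell:

┌─┬─────────┬───┬───────────┐
│A│↱ → → ↓  │↱ ↓│↱ → ↓      │
│ ╵ ┌───┐ ╶─┘ ╷ │ ╶─┐ ╶───┐ │
│↳ ↑│↓ ↰│↳ → ↑│↓│↑ ↰│↳ → ↓│ │
├───┘ ╷ └───┐ │ └─╴ └───┐ │ │
│↓ ← ↲│↑ ← ↰│ │↳ → ↑    │↓│ │
│ ╶─┬─┴───┐ └─┤ ┌─────┬─┘ │ │
│↳ ↓│     │↑ ↰│ │↓ ← ↰│↓ ↲│ │
│ ╷ │ ┌───┴─┐ └─┤ ┌─╴ │ ╶─┤ │
│ │↓│ │     │↑ ↰│↓│↱ ↑│↳ ↓│ │
│ │ │ ╵ ╶─┐ └─╴ ╵ │ ┌─┴─┐ └─┤
│ │↓│     │    ↑ ↲│↑│↓ ↰│↳ ↓│
│ │ └─┬───┤ ┌───┬─┤ ╵ ╷ └─╴ │
│ │↳ ↓│↱ ↓│ │↱ ↓│ │↑ ↲│↑ ← ↲│
│ ├─┐ │ ╷ ├─┘ ╷ │ ├───┴───┐ │
│ │ │↓│↑│↓│↱ ↑│↓│ │       │ │
│ │ │ │ │ │ ┌─┤ │ ╵ ┌─┐ ┌─┘ │
│ │ │↓│↑│↓│↑│ │↓│   │ │ │   │
│ │ │ ╵ │ │ ╵ │ └─┐ ╵ │ ╵ ╶─┤
│ │ │↳ ↑│↓│↑ ↰│↳ ↓│   │     │
│ ╵ └─┬─┤ └─┐ ├─┐ └─┬─┴─┬─╴ │
│     │ │↓  │↑│ │↳ ↓│↱ ↓│   │
├───╴ │ │ ╶─┤ ╵ └─┐ ╵ ╷ ├───┤
│     │ │↳ ↓│↑ ← ↰│↳ ↑│↓│↱ ↓│
│ ┌───┤ └─┐ ├───┐ └─┬─┤ ╵ ╷ │
│ │   │   │↓│↱ ↓│↑ ↰│ │↳ ↑│↓│
│ ╵ ╷ ╵ ╷ │ ╵ ╷ └─╴ ╵ └───┤ │
│   │   │ │↳ ↑│↳ → ↑      │B│
└───┴───┴─┴───┴───────────┴─┘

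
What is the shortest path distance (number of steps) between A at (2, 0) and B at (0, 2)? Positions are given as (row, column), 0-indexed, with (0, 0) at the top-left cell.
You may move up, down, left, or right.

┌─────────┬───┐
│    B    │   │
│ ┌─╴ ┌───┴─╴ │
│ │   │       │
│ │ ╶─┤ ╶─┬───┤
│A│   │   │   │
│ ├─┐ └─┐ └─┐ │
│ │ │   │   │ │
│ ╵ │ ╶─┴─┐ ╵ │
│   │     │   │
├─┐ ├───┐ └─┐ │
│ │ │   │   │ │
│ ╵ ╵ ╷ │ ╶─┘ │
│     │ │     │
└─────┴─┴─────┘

Finding path from (2, 0) to (0, 2):
Path: (2,0) → (1,0) → (0,0) → (0,1) → (0,2)
Distance: 4 steps

Solution:

┌─────────┬───┐
│↱ → B    │   │
│ ┌─╴ ┌───┴─╴ │
│↑│   │       │
│ │ ╶─┤ ╶─┬───┤
│A│   │   │   │
│ ├─┐ └─┐ └─┐ │
│ │ │   │   │ │
│ ╵ │ ╶─┴─┐ ╵ │
│   │     │   │
├─┐ ├───┐ └─┐ │
│ │ │   │   │ │
│ ╵ ╵ ╷ │ ╶─┘ │
│     │ │     │
└─────┴─┴─────┘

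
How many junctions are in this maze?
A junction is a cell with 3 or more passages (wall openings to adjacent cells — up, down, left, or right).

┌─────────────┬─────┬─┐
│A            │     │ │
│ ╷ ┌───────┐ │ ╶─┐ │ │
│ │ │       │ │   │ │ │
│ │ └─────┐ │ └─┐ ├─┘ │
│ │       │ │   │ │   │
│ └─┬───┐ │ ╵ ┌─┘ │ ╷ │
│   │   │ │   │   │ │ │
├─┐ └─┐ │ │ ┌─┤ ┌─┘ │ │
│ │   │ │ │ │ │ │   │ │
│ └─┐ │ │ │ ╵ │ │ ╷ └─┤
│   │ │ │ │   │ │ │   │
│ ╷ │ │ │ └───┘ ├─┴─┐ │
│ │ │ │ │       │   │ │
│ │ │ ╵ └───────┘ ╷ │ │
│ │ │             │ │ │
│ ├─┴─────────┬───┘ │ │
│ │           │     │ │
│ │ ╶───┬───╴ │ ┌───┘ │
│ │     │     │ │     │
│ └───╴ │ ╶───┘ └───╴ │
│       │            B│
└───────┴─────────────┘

Checking each cell for number of passages:

Junctions found (3+ passages):
  (0, 1): 3 passages
  (2, 6): 3 passages
  (2, 10): 3 passages
  (3, 5): 3 passages
  (4, 9): 3 passages
  (5, 0): 3 passages
  (7, 3): 3 passages
  (9, 10): 3 passages
  (10, 7): 3 passages
Total junctions: 9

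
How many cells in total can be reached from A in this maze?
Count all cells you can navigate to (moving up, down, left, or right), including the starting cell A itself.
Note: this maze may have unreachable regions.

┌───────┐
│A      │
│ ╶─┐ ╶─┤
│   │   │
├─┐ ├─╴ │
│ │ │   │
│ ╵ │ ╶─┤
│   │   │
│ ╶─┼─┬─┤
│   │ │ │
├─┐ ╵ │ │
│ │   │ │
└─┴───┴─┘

Using BFS/flood-fill to find all reachable cells from A:
Maze size: 6 × 4 = 24 total cells
3 cell(s) are walled off and cannot be reached from A.
Reachable cells: 21

Reachable region (· marks reachable cells):

┌───────┐
│A · · ·│
│ ╶─┐ ╶─┤
│· ·│· ·│
├─┐ ├─╴ │
│·│·│· ·│
│ ╵ │ ╶─┤
│· ·│· ·│
│ ╶─┼─┬─┤
│· ·│·│ │
├─┐ ╵ │ │
│ │· ·│ │
└─┴───┴─┘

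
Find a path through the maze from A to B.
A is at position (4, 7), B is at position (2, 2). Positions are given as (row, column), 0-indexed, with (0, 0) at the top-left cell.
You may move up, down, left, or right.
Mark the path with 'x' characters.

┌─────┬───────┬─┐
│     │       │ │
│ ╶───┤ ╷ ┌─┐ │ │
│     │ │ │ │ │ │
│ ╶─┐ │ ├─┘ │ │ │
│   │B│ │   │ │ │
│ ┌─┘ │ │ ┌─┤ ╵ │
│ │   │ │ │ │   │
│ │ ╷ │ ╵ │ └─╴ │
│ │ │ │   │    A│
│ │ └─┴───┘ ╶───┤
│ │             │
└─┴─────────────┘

Finding the shortest path from (4, 7) to (2, 2):
Path length: 11 steps
Directions: left → left → down → left → left → left → left → up → up → right → up

Solution:

┌─────┬───────┬─┐
│     │       │ │
│ ╶───┤ ╷ ┌─┐ │ │
│     │ │ │ │ │ │
│ ╶─┐ │ ├─┘ │ │ │
│   │B│ │   │ │ │
│ ┌─┘ │ │ ┌─┤ ╵ │
│ │x x│ │ │ │   │
│ │ ╷ │ ╵ │ └─╴ │
│ │x│ │   │x x A│
│ │ └─┴───┘ ╶───┤
│ │x x x x x    │
└─┴─────────────┘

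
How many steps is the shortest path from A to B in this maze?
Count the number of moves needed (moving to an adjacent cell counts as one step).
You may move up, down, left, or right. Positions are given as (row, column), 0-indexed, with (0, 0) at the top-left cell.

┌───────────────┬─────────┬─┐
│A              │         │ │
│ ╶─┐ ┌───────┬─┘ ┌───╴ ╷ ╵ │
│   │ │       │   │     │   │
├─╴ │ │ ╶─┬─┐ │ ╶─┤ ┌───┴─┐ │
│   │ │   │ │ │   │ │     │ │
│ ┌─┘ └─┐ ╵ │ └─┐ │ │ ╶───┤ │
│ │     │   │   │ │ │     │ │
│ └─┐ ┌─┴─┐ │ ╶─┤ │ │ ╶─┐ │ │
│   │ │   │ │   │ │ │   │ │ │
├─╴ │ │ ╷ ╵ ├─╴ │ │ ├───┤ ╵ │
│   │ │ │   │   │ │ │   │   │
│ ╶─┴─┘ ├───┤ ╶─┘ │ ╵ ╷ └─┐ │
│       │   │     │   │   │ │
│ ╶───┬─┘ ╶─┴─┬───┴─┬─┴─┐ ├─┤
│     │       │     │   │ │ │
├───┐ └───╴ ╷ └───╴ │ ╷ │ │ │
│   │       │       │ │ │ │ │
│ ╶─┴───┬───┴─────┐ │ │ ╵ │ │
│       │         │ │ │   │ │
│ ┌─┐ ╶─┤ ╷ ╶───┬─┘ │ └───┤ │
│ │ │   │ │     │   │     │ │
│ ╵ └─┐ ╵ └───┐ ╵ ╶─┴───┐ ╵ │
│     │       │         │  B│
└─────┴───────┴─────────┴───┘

Using BFS to find shortest path:
Start: (0, 0), End: (11, 13)
Path found:
(0,0) → (1,0) → (1,1) → (2,1) → (2,0) → (3,0) → (4,0) → (4,1) → (5,1) → (5,0) → (6,0) → (6,1) → (6,2) → (6,3) → (5,3) → (4,3) → (4,4) → (5,4) → (5,5) → (4,5) → (3,5) → (3,4) → (2,4) → (2,3) → (1,3) → (1,4) → (1,5) → (1,6) → (2,6) → (3,6) → (4,6) → (4,7) → (5,7) → (5,6) → (6,6) → (6,7) → (6,8) → (5,8) → (4,8) → (3,8) → (2,8) → (2,7) → (1,7) → (1,8) → (0,8) → (0,9) → (0,10) → (0,11) → (1,11) → (1,10) → (1,9) → (2,9) → (3,9) → (4,9) → (5,9) → (6,9) → (6,10) → (5,10) → (5,11) → (6,11) → (6,12) → (7,12) → (8,12) → (9,12) → (9,11) → (8,11) → (7,11) → (7,10) → (8,10) → (9,10) → (10,10) → (10,11) → (10,12) → (11,12) → (11,13)
Number of steps: 74

Solution:

┌───────────────┬─────────┬─┐
│A              │↱ → → ↓  │ │
│ ╶─┐ ┌───────┬─┘ ┌───╴ ╷ ╵ │
│↳ ↓│ │↱ → → ↓│↱ ↑│↓ ← ↲│   │
├─╴ │ │ ╶─┬─┐ │ ╶─┤ ┌───┴─┐ │
│↓ ↲│ │↑ ↰│ │↓│↑ ↰│↓│     │ │
│ ┌─┘ └─┐ ╵ │ └─┐ │ │ ╶───┤ │
│↓│     │↑ ↰│↓  │↑│↓│     │ │
│ └─┐ ┌─┴─┐ │ ╶─┤ │ │ ╶─┐ │ │
│↳ ↓│ │↱ ↓│↑│↳ ↓│↑│↓│   │ │ │
├─╴ │ │ ╷ ╵ ├─╴ │ │ ├───┤ ╵ │
│↓ ↲│ │↑│↳ ↑│↓ ↲│↑│↓│↱ ↓│   │
│ ╶─┴─┘ ├───┤ ╶─┘ │ ╵ ╷ └─┐ │
│↳ → → ↑│   │↳ → ↑│↳ ↑│↳ ↓│ │
│ ╶───┬─┘ ╶─┴─┬───┴─┬─┴─┐ ├─┤
│     │       │     │↓ ↰│↓│ │
├───┐ └───╴ ╷ └───╴ │ ╷ │ │ │
│   │       │       │↓│↑│↓│ │
│ ╶─┴───┬───┴─────┐ │ │ ╵ │ │
│       │         │ │↓│↑ ↲│ │
│ ┌─┐ ╶─┤ ╷ ╶───┬─┘ │ └───┤ │
│ │ │   │ │     │   │↳ → ↓│ │
│ ╵ └─┐ ╵ └───┐ ╵ ╶─┴───┐ ╵ │
│     │       │         │↳ B│
└─────┴───────┴─────────┴───┘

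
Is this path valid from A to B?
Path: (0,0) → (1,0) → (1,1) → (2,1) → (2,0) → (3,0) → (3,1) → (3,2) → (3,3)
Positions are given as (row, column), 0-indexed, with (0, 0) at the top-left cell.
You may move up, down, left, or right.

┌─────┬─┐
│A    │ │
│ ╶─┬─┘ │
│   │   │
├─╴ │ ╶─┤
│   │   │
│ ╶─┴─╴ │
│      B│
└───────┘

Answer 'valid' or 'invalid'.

Checking path validity:
Result: All consecutive moves are passable.

valid

Correct solution:

┌─────┬─┐
│A    │ │
│ ╶─┬─┘ │
│↳ ↓│   │
├─╴ │ ╶─┤
│↓ ↲│   │
│ ╶─┴─╴ │
│↳ → → B│
└───────┘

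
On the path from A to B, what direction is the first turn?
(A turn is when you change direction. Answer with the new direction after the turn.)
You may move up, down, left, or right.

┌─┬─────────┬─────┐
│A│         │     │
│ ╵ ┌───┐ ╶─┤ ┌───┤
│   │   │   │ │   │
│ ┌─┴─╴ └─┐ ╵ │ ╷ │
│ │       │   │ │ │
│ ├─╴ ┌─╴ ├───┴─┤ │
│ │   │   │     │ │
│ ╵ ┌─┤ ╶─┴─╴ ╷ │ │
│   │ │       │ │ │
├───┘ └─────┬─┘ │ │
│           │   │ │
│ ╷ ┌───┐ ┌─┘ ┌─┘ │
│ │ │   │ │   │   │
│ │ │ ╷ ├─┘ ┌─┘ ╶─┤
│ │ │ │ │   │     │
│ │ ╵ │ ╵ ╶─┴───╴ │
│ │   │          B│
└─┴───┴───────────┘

Directions: down, down, down, down, right, up, right, up, right, right, down, left, down, right, right, right, up, right, down, down, left, down, left, down, left, down, right, right, right, right
First turn direction: right

Solution:

┌─┬─────────┬─────┐
│A│         │     │
│ ╵ ┌───┐ ╶─┤ ┌───┤
│↓  │   │   │ │   │
│ ┌─┴─╴ └─┐ ╵ │ ╷ │
│↓│  ↱ → ↓│   │ │ │
│ ├─╴ ┌─╴ ├───┴─┤ │
│↓│↱ ↑│↓ ↲│  ↱ ↓│ │
│ ╵ ┌─┤ ╶─┴─╴ ╷ │ │
│↳ ↑│ │↳ → → ↑│↓│ │
├───┘ └─────┬─┘ │ │
│           │↓ ↲│ │
│ ╷ ┌───┐ ┌─┘ ┌─┘ │
│ │ │   │ │↓ ↲│   │
│ │ │ ╷ ├─┘ ┌─┘ ╶─┤
│ │ │ │ │↓ ↲│     │
│ │ ╵ │ ╵ ╶─┴───╴ │
│ │   │  ↳ → → → B│
└─┴───┴───────────┘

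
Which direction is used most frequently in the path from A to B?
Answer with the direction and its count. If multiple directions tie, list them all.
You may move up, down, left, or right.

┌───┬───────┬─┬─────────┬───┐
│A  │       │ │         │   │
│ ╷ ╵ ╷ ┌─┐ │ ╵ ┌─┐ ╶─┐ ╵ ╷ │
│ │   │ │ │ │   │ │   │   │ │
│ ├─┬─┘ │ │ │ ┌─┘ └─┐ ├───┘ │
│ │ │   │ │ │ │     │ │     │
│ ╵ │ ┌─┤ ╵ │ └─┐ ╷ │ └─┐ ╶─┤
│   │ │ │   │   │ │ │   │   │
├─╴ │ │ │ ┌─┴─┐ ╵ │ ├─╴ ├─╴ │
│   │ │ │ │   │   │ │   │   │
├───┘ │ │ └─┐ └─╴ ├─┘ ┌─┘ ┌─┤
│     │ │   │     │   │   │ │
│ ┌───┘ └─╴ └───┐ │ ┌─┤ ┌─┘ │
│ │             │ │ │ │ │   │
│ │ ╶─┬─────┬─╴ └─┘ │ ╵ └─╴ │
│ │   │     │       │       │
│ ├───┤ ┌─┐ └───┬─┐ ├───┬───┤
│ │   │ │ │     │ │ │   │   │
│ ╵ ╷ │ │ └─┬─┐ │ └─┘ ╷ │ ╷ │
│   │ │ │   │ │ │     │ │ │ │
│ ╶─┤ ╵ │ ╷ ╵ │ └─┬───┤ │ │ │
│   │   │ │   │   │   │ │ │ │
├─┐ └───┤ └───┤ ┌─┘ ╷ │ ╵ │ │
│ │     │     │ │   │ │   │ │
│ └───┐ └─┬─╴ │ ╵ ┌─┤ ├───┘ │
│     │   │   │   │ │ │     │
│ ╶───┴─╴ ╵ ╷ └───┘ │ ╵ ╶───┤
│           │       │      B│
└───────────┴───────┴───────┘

Directions: right, down, right, up, right, down, down, left, down, down, down, left, left, down, down, down, down, right, up, right, down, down, right, up, up, up, right, right, down, right, right, down, down, down, down, right, up, right, up, right, down, down, down, right, right, right
Counts: {'right': 16, 'down': 20, 'up': 7, 'left': 3}
Most common: down (20 times)

Solution:

┌───┬───────┬─┬─────────┬───┐
│A ↓│↱ ↓    │ │         │   │
│ ╷ ╵ ╷ ┌─┐ │ ╵ ┌─┐ ╶─┐ ╵ ╷ │
│ │↳ ↑│↓│ │ │   │ │   │   │ │
│ ├─┬─┘ │ │ │ ┌─┘ └─┐ ├───┘ │
│ │ │↓ ↲│ │ │ │     │ │     │
│ ╵ │ ┌─┤ ╵ │ └─┐ ╷ │ └─┐ ╶─┤
│   │↓│ │   │   │ │ │   │   │
├─╴ │ │ │ ┌─┴─┐ ╵ │ ├─╴ ├─╴ │
│   │↓│ │ │   │   │ │   │   │
├───┘ │ │ └─┐ └─╴ ├─┘ ┌─┘ ┌─┤
│↓ ← ↲│ │   │     │   │   │ │
│ ┌───┘ └─╴ └───┐ │ ┌─┤ ┌─┘ │
│↓│             │ │ │ │ │   │
│ │ ╶─┬─────┬─╴ └─┘ │ ╵ └─╴ │
│↓│   │↱ → ↓│       │       │
│ ├───┤ ┌─┐ └───┬─┐ ├───┬───┤
│↓│↱ ↓│↑│ │↳ → ↓│ │ │   │   │
│ ╵ ╷ │ │ └─┬─┐ │ └─┘ ╷ │ ╷ │
│↳ ↑│↓│↑│   │ │↓│     │ │ │ │
│ ╶─┤ ╵ │ ╷ ╵ │ └─┬───┤ │ │ │
│   │↳ ↑│ │   │↓  │↱ ↓│ │ │ │
├─┐ └───┤ └───┤ ┌─┘ ╷ │ ╵ │ │
│ │     │     │↓│↱ ↑│↓│   │ │
│ └───┐ └─┬─╴ │ ╵ ┌─┤ ├───┘ │
│     │   │   │↳ ↑│ │↓│     │
│ ╶───┴─╴ ╵ ╷ └───┘ │ ╵ ╶───┤
│           │       │↳ → → B│
└───────────┴───────┴───────┘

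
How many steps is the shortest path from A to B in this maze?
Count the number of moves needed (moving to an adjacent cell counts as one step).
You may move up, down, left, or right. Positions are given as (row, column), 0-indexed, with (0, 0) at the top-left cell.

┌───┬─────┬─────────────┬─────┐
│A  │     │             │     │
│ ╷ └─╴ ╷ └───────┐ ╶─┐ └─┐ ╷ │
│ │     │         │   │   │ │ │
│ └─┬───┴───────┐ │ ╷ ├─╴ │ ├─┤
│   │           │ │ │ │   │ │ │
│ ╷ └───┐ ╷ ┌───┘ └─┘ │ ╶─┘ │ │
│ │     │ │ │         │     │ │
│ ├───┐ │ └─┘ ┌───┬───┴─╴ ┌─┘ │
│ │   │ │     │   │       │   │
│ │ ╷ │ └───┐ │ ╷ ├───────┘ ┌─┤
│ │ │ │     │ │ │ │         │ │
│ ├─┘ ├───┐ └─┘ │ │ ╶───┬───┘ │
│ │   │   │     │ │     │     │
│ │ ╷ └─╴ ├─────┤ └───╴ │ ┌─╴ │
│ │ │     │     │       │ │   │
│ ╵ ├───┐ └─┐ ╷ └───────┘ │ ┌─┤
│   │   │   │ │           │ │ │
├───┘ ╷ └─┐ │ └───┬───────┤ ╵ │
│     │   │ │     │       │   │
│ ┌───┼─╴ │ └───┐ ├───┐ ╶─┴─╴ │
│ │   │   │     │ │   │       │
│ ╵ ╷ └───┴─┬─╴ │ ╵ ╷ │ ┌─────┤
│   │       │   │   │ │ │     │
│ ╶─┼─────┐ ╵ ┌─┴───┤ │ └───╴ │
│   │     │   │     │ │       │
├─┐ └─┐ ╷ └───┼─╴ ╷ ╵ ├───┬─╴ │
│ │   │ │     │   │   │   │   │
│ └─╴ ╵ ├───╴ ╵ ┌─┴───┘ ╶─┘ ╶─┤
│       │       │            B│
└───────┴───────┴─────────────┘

Using BFS to find shortest path:
Start: (0, 0), End: (14, 14)
Path found:
(0,0) → (1,0) → (2,0) → (3,0) → (4,0) → (5,0) → (6,0) → (7,0) → (8,0) → (8,1) → (7,1) → (6,1) → (6,2) → (7,2) → (7,3) → (7,4) → (8,4) → (8,5) → (9,5) → (10,5) → (10,6) → (10,7) → (11,7) → (11,6) → (12,6) → (12,5) → (11,5) → (11,4) → (11,3) → (11,2) → (10,2) → (10,1) → (11,1) → (11,0) → (12,0) → (12,1) → (13,1) → (13,2) → (14,2) → (14,3) → (13,3) → (12,3) → (12,4) → (13,4) → (13,5) → (13,6) → (14,6) → (14,7) → (13,7) → (13,8) → (12,8) → (12,9) → (13,9) → (13,10) → (12,10) → (11,10) → (10,10) → (10,9) → (11,9) → (11,8) → (10,8) → (9,8) → (9,7) → (9,6) → (8,6) → (7,6) → (7,7) → (8,7) → (8,8) → (8,9) → (8,10) → (8,11) → (8,12) → (7,12) → (6,12) → (6,13) → (6,14) → (7,14) → (7,13) → (8,13) → (9,13) → (9,14) → (10,14) → (10,13) → (10,12) → (10,11) → (11,11) → (12,11) → (12,12) → (12,13) → (12,14) → (13,14) → (13,13) → (14,13) → (14,14)
Number of steps: 94

Solution:

┌───┬─────┬─────────────┬─────┐
│A  │     │             │     │
│ ╷ └─╴ ╷ └───────┐ ╶─┐ └─┐ ╷ │
│↓│     │         │   │   │ │ │
│ └─┬───┴───────┐ │ ╷ ├─╴ │ ├─┤
│↓  │           │ │ │ │   │ │ │
│ ╷ └───┐ ╷ ┌───┘ └─┘ │ ╶─┘ │ │
│↓│     │ │ │         │     │ │
│ ├───┐ │ └─┘ ┌───┬───┴─╴ ┌─┘ │
│↓│   │ │     │   │       │   │
│ │ ╷ │ └───┐ │ ╷ ├───────┘ ┌─┤
│↓│ │ │     │ │ │ │         │ │
│ ├─┘ ├───┐ └─┘ │ │ ╶───┬───┘ │
│↓│↱ ↓│   │     │ │     │↱ → ↓│
│ │ ╷ └─╴ ├─────┤ └───╴ │ ┌─╴ │
│↓│↑│↳ → ↓│  ↱ ↓│       │↑│↓ ↲│
│ ╵ ├───┐ └─┐ ╷ └───────┘ │ ┌─┤
│↳ ↑│   │↳ ↓│↑│↳ → → → → ↑│↓│ │
├───┘ ╷ └─┐ │ └───┬───────┤ ╵ │
│     │   │↓│↑ ← ↰│       │↳ ↓│
│ ┌───┼─╴ │ └───┐ ├───┐ ╶─┴─╴ │
│ │↓ ↰│   │↳ → ↓│↑│↓ ↰│↓ ← ← ↲│
│ ╵ ╷ └───┴─┬─╴ │ ╵ ╷ │ ┌─────┤
│↓ ↲│↑ ← ← ↰│↓ ↲│↑ ↲│↑│↓│     │
│ ╶─┼─────┐ ╵ ┌─┴───┤ │ └───╴ │
│↳ ↓│  ↱ ↓│↑ ↲│  ↱ ↓│↑│↳ → → ↓│
├─┐ └─┐ ╷ └───┼─╴ ╷ ╵ ├───┬─╴ │
│ │↳ ↓│↑│↳ → ↓│↱ ↑│↳ ↑│   │↓ ↲│
│ └─╴ ╵ ├───╴ ╵ ┌─┴───┘ ╶─┘ ╶─┤
│    ↳ ↑│    ↳ ↑│          ↳ B│
└───────┴───────┴─────────────┘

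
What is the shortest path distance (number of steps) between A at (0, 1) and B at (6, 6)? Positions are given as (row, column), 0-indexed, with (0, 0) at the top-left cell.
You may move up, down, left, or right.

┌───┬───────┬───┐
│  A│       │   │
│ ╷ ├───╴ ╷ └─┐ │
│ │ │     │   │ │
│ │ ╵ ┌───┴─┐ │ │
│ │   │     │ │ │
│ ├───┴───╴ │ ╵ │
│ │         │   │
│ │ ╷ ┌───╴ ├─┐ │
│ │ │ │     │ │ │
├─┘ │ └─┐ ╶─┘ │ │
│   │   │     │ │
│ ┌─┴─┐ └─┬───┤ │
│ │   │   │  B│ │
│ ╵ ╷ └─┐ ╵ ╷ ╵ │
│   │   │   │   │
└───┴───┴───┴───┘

Finding path from (0, 1) to (6, 6):
Path: (0,1) → (1,1) → (2,1) → (2,2) → (1,2) → (1,3) → (1,4) → (0,4) → (0,5) → (1,5) → (1,6) → (2,6) → (3,6) → (3,7) → (4,7) → (5,7) → (6,7) → (7,7) → (7,6) → (6,6)
Distance: 19 steps

Solution:

┌───┬───────┬───┐
│  A│    ↱ ↓│   │
│ ╷ ├───╴ ╷ └─┐ │
│ │↓│↱ → ↑│↳ ↓│ │
│ │ ╵ ┌───┴─┐ │ │
│ │↳ ↑│     │↓│ │
│ ├───┴───╴ │ ╵ │
│ │         │↳ ↓│
│ │ ╷ ┌───╴ ├─┐ │
│ │ │ │     │ │↓│
├─┘ │ └─┐ ╶─┘ │ │
│   │   │     │↓│
│ ┌─┴─┐ └─┬───┤ │
│ │   │   │  B│↓│
│ ╵ ╷ └─┐ ╵ ╷ ╵ │
│   │   │   │↑ ↲│
└───┴───┴───┴───┘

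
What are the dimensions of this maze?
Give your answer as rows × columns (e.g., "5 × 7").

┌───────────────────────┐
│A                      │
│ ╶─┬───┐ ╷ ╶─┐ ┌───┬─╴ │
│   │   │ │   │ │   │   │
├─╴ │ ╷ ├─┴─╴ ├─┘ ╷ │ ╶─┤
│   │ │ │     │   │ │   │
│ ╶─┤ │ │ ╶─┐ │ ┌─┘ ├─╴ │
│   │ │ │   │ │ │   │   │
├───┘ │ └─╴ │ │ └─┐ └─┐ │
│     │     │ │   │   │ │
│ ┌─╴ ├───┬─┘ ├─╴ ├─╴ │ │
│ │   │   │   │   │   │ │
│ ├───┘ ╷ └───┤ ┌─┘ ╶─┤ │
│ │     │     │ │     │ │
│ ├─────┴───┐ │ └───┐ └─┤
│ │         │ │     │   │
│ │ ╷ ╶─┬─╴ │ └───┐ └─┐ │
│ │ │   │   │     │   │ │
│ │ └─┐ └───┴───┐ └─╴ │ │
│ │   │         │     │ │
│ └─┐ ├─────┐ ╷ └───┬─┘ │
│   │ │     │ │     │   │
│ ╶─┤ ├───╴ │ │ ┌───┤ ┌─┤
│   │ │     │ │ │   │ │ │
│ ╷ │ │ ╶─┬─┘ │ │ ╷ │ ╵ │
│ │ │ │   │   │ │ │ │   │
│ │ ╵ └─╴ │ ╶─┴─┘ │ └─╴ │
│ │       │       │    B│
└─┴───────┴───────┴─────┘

Counting the maze dimensions:
Rows (vertical): 14
Columns (horizontal): 12
Dimensions: 14 × 12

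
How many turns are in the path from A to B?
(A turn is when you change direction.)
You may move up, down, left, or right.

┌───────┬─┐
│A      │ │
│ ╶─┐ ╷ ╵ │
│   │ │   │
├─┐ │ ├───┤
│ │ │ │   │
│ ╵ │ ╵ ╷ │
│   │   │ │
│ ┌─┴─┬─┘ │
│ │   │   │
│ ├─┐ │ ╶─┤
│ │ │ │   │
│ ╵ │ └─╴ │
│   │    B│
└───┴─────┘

Directions: right, right, down, down, down, right, up, right, down, down, left, down, right, down
Number of turns: 9

Solution:

┌───────┬─┐
│A → ↓  │ │
│ ╶─┐ ╷ ╵ │
│   │↓│   │
├─┐ │ ├───┤
│ │ │↓│↱ ↓│
│ ╵ │ ╵ ╷ │
│   │↳ ↑│↓│
│ ┌─┴─┬─┘ │
│ │   │↓ ↲│
│ ├─┐ │ ╶─┤
│ │ │ │↳ ↓│
│ ╵ │ └─╴ │
│   │    B│
└───┴─────┘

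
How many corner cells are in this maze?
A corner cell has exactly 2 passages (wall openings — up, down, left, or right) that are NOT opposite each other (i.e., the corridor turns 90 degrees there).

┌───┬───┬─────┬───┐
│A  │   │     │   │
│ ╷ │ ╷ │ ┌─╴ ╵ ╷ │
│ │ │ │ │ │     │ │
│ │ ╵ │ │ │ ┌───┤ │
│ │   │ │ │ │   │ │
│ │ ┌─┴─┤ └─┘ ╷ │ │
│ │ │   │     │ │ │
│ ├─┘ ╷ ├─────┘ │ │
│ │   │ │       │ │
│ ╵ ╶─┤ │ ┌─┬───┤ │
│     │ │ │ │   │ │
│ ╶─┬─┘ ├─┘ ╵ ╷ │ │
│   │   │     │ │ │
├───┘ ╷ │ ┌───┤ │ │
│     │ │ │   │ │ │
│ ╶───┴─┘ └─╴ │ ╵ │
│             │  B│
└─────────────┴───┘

Counting corner cells (2 non-opposite passages):
Total corners: 34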